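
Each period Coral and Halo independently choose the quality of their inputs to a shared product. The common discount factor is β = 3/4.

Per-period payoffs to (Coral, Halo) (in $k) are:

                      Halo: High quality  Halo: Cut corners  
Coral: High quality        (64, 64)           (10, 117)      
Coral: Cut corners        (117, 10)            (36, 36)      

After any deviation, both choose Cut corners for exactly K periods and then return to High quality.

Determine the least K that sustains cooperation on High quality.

4

No profitable deviation requires (64−36)(β+…+β^K) ≥ 117−64, i.e. β+…+β^K ≥ 53/28 ≈ 1.8929.
With β = 3/4, the partial sums are K=1: 0.7500, K=2: 1.3125, K=3: 1.7344, K=4: 2.0508.
K = 4 is the first length at which the sum reaches 1.8929.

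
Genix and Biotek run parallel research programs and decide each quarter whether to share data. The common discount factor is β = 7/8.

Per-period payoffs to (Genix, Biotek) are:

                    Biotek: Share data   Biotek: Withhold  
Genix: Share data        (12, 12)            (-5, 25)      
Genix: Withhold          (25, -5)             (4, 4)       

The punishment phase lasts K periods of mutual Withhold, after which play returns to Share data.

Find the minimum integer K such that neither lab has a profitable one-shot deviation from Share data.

Need Σ_{k=1}^{K} β^k ≥ (25−12)/(12−4) = 1.6250 at β = 7/8.
At K = 1 the sum is 0.8750 < 1.6250; at K = 2 it is 1.6406 ≥ 1.6250.
So the minimum punishment length is K = 2.

2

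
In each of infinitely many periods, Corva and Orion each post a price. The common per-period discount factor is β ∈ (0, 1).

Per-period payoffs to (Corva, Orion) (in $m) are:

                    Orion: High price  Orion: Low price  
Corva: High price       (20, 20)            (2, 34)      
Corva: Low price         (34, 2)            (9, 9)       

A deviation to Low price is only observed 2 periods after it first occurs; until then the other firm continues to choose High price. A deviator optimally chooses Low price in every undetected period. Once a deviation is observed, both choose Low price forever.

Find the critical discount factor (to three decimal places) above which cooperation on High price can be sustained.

A deviator earns 34 for 2 periods, then 9 forever; cooperating earns 20 forever. Multiplying the IC by (1−β):
20 ≥ 34(1−β^2) + 9β^2, so 25·β^2 ≥ 14 and β^2 ≥ 14/25.
β ≥ (14/25)^(1/2) ≈ 0.748.

0.748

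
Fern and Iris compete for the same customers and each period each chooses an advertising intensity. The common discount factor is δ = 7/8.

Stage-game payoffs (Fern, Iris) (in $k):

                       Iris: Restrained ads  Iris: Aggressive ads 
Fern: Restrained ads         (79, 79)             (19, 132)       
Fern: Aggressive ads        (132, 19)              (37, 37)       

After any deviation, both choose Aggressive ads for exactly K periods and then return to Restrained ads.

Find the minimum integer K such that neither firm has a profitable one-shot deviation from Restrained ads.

2

No profitable deviation requires (79−37)(δ+…+δ^K) ≥ 132−79, i.e. δ+…+δ^K ≥ 53/42 ≈ 1.2619.
With δ = 7/8, the partial sums are K=1: 0.8750, K=2: 1.6406.
K = 2 is the first length at which the sum reaches 1.2619.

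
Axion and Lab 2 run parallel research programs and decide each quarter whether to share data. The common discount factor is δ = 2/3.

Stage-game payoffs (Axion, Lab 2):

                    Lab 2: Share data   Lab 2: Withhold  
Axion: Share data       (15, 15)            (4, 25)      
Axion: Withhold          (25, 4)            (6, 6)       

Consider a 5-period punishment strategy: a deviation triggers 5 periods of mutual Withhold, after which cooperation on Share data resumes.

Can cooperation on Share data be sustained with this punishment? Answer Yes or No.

Yes

Comparing payoff streams over the 6 periods until play realigns: cooperate → 15(1+δ+…+δ^5); deviate → 25 + 6(δ+…+δ^5).
Cooperation is sustained iff (15−6)(δ+…+δ^5) ≥ 25−15.
δ+…+δ^5 = 2/3·(1−(2/3)^5)/(1−2/3) = 1.7366, and (25−15)/(15−6) = 1.1111.
1.7366 ≥ 1.1111, so cooperation is sustainable.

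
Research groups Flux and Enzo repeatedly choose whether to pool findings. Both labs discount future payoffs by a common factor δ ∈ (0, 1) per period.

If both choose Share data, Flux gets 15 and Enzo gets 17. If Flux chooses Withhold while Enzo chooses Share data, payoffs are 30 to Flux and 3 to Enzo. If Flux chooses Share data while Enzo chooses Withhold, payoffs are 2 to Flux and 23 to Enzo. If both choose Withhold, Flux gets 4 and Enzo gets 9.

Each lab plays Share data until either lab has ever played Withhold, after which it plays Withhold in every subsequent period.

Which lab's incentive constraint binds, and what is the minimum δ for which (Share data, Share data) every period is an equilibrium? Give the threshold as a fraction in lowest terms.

Flux; δ ≥ 15/26

For Flux: deviation gain 30−15 = 15, per-period punishment loss 15−4 = 11. IC gives δ ≥ 15/26.
For Enzo: gain 6, loss 8 per period, so δ ≥ 6/14 = 3/7.
The tighter constraint is Flux's, so cooperation needs δ ≥ 15/26.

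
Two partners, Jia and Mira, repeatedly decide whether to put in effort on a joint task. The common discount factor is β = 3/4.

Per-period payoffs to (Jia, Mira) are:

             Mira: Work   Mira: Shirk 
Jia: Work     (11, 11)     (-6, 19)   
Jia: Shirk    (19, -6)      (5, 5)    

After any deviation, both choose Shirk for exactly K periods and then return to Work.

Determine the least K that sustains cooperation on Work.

3

IC: β(1−β^K)/(1−β) ≥ (19−11)/(11−5) = 4/3.
With β = 3/4: need 1 − β^K ≥ 4/3·(1−3/4)/(3/4), i.e. β^K ≤ 0.5556.
Since (3/4)^2 = 0.5625 and (3/4)^3 = 0.4219, the smallest such K is 3.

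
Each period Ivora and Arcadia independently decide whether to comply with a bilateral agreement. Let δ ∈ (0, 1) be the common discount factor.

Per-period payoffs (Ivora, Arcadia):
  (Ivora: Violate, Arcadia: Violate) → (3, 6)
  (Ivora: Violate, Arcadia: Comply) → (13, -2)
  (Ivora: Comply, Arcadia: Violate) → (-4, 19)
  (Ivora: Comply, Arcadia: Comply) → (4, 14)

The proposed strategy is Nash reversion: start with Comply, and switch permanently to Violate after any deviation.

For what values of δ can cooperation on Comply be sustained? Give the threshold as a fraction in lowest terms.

For Ivora: deviation gain 13−4 = 9, per-period punishment loss 4−3 = 1. IC gives δ ≥ 9/10.
For Arcadia: gain 5, loss 8 per period, so δ ≥ 5/13.
The tighter constraint is Ivora's, so cooperation needs δ ≥ 9/10.

9/10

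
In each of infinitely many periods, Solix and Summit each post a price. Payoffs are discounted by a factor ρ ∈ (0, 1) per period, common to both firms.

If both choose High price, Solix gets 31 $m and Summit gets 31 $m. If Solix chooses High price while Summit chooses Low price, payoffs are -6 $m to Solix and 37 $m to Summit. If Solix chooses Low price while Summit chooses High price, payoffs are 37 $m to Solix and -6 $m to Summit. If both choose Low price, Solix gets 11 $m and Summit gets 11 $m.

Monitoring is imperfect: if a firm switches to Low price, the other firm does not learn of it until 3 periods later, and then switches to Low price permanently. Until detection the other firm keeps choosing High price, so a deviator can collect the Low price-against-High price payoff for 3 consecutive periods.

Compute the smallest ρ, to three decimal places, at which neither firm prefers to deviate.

Deviating for the 3 undetected periods gains 37−31 = 6 per period over cooperation, then loses 31−11 = 20 per period forever once punishment starts.
Gain: 6(1 + ρ + … + ρ^2); loss: 20·ρ^3/(1−ρ).
No profitable deviation ⇔ 6(1−ρ^3) ≤ 20·ρ^3, i.e. ρ^3 ≥ 6/(6+20) = 3/13.
Hence ρ ≥ (3/13)^(1/3) ≈ 0.613.

0.613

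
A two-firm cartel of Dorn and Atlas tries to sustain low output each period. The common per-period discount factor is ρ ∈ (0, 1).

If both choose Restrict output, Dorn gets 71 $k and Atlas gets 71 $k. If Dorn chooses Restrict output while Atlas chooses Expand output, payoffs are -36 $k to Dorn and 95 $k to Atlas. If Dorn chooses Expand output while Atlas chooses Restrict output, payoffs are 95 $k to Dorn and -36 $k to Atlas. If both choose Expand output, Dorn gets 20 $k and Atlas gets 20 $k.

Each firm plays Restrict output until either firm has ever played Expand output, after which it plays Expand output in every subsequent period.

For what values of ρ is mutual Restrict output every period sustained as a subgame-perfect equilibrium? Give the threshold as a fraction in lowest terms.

71/(1−ρ) ≥ 95 + 20ρ/(1−ρ)
71 ≥ 95 − 75ρ
ρ ≥ 24/75 = 8/25.

8/25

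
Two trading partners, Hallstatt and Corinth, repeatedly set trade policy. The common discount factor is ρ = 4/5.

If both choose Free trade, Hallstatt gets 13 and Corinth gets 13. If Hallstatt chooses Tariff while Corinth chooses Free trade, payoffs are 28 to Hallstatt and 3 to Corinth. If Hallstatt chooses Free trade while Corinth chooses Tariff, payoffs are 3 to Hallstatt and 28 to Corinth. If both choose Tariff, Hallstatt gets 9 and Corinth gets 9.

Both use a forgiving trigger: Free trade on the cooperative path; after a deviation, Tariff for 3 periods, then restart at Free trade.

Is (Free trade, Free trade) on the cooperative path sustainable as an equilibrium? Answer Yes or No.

No

IC: ρ+…+ρ^3 ≥ (28−13)/(13−9) = 15/4.
At ρ = 4/5: partial sum = 1.9520 < 3.7500. Cooperation not sustainable.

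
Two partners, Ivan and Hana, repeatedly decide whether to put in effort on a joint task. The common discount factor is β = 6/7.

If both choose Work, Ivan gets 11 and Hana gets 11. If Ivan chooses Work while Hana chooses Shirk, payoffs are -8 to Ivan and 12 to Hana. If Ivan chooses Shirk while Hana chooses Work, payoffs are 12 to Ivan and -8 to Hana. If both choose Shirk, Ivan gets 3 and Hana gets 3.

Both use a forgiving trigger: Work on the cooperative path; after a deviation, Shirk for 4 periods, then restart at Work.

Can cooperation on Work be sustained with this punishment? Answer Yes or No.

Yes

A one-shot deviation gives 12 now, then 3 for 4 periods, then back to 11.
Gain from deviating: (12−11) today; loss: (11−3) in each of the next 4 periods.
No-deviation condition: (11−3)(β+…+β^4) ≥ 12−11, i.e. β+…+β^4 ≥ 1/8.
At β = 6/7: β+…+β^4 = 2.7613 ≥ 0.1250.
So cooperation is sustainable.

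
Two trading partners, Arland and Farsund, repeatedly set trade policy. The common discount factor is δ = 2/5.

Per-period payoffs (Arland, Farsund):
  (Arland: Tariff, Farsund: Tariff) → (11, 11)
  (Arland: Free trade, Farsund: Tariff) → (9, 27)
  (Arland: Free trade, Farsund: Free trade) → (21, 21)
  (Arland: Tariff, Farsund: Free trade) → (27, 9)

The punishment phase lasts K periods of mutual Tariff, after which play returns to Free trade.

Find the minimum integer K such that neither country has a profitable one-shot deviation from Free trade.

Need Σ_{k=1}^{K} δ^k ≥ (27−21)/(21−11) = 0.6000 at δ = 2/5.
At K = 2 the sum is 0.5600 < 0.6000; at K = 3 it is 0.6240 ≥ 0.6000.
So the minimum punishment length is K = 3.

3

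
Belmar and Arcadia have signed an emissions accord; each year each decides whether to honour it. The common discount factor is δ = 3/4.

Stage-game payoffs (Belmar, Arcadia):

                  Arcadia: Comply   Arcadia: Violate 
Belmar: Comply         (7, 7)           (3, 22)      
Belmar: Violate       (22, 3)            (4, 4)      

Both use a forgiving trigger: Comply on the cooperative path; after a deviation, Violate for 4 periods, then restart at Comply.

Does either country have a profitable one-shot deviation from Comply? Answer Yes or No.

IC: δ+…+δ^4 ≥ (22−7)/(7−4) = 5.
At δ = 3/4: partial sum = 2.0508 < 5.0000. Cooperation not sustainable.

Yes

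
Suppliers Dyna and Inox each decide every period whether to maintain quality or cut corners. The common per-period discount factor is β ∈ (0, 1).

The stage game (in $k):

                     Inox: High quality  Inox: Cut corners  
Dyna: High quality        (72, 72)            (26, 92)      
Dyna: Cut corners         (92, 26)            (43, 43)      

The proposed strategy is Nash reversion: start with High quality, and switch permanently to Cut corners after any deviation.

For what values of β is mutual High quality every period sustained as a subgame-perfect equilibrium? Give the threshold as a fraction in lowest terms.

20/49

One-period gain from deviating is 92 − 72 = 20. The loss is 72 − 43 = 29 in every subsequent period, with present value 29·β/(1−β).
Deviation is unprofitable when 29·β/(1−β) ≥ 20, i.e. β/(1−β) ≥ 20/29.
Equivalently β ≥ 20/(20+29) = 20/49.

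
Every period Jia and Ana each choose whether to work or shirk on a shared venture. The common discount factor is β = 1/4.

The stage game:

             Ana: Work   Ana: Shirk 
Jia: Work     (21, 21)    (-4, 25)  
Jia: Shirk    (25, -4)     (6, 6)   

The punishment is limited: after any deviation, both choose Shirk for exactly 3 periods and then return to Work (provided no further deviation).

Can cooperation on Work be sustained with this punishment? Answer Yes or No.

Yes

IC: β+…+β^3 ≥ (25−21)/(21−6) = 4/15.
At β = 1/4: partial sum = 0.3281 ≥ 0.2667. Cooperation sustainable.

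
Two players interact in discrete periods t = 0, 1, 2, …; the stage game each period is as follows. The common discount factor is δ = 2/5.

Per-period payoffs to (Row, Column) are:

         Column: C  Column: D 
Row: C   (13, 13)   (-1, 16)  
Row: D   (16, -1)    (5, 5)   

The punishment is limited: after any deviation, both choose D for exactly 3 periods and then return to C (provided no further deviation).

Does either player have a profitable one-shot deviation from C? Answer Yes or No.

A one-shot deviation gives 16 now, then 5 for 3 periods, then back to 13.
Gain from deviating: (16−13) today; loss: (13−5) in each of the next 3 periods.
No-deviation condition: (13−5)(δ+…+δ^3) ≥ 16−13, i.e. δ+…+δ^3 ≥ 3/8.
At δ = 2/5: δ+…+δ^3 = 0.6240 ≥ 0.3750.
So cooperation is sustainable.

No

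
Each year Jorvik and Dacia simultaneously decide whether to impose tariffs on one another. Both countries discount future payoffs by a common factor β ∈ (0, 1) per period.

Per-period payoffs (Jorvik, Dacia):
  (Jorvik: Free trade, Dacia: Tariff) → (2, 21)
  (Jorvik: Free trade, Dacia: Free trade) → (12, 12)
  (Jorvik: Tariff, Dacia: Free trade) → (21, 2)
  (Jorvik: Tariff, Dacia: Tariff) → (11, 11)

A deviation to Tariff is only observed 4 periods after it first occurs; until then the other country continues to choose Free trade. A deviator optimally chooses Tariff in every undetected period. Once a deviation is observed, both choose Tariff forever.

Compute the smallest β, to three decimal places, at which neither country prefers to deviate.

0.974

Deviating for the 4 undetected periods gains 21−12 = 9 per period over cooperation, then loses 12−11 = 1 per period forever once punishment starts.
Gain: 9(1 + β + … + β^3); loss: 1·β^4/(1−β).
No profitable deviation ⇔ 9(1−β^4) ≤ 1·β^4, i.e. β^4 ≥ 9/(9+1) = 9/10.
Hence β ≥ (9/10)^(1/4) ≈ 0.974.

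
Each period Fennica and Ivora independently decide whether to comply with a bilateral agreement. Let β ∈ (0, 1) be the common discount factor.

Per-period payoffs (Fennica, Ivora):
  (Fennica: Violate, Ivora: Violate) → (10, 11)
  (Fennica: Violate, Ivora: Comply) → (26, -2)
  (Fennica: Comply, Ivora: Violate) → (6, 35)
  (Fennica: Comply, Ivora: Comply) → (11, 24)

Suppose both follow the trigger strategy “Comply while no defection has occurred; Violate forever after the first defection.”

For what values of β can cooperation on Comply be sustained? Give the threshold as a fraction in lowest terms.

Fennica's threshold: (26−11)/(26−10) = 15/16.
Ivora's threshold: (35−24)/(35−11) = 11/24.
15/16 > 11/24, so Fennica binds and β* = 15/16.

15/16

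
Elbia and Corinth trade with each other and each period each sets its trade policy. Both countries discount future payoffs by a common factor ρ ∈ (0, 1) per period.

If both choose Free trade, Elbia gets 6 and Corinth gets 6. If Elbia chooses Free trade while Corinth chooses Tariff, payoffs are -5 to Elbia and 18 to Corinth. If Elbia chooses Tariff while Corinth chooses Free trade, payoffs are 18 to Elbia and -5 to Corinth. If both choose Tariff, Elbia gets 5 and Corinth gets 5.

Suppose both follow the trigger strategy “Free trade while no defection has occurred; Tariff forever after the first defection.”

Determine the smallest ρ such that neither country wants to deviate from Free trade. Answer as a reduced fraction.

Cooperation forever yields 6 each period: 6/(1−ρ).
Deviating yields 18 once, then 5 forever: 18 + 5ρ/(1−ρ).
No profitable deviation requires 6/(1−ρ) ≥ 18 + 5ρ/(1−ρ).
Multiplying by (1−ρ): 6 ≥ 18(1−ρ) + 5ρ = 18 − 13ρ.
So 13ρ ≥ 12, i.e. ρ ≥ 12/13.

12/13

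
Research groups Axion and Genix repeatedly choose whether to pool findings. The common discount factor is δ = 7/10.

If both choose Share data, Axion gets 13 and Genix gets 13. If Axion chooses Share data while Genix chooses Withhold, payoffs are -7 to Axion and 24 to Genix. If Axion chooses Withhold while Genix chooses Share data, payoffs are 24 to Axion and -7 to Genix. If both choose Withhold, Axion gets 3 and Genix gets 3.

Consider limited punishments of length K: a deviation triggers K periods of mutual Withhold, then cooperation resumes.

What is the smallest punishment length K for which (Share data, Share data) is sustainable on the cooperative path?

2

IC: δ(1−δ^K)/(1−δ) ≥ (24−13)/(13−3) = 11/10.
With δ = 7/10: need 1 − δ^K ≥ 11/10·(1−7/10)/(7/10), i.e. δ^K ≤ 0.5286.
Since (7/10)^1 = 0.7000 and (7/10)^2 = 0.4900, the smallest such K is 2.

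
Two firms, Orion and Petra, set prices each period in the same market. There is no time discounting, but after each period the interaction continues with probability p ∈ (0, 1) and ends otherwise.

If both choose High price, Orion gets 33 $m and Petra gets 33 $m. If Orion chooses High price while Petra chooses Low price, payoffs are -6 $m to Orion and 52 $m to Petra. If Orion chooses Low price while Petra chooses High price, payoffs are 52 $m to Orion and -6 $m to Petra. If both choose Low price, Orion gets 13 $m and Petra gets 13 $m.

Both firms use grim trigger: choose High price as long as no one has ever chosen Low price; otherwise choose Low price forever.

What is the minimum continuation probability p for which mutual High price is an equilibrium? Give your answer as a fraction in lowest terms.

Expected cooperation value is 33 + p·33 + p²·33 + … = 33/(1−p); deviation gives 52 + p·13/(1−p).
33 ≥ 52(1−p) + 13p ⇒ 39p ≥ 19 ⇒ p ≥ 19/39.

19/39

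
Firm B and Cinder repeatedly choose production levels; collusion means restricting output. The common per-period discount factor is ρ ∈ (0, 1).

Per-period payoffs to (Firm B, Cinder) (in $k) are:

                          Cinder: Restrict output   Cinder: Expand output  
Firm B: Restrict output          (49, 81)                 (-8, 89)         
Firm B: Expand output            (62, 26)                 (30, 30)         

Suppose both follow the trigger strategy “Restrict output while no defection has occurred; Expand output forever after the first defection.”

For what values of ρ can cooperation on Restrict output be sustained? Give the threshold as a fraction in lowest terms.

13/32

For Firm B: deviation gain 62−49 = 13, per-period punishment loss 49−30 = 19. IC gives ρ ≥ 13/32.
For Cinder: gain 8, loss 51 per period, so ρ ≥ 8/59.
The tighter constraint is Firm B's, so cooperation needs ρ ≥ 13/32.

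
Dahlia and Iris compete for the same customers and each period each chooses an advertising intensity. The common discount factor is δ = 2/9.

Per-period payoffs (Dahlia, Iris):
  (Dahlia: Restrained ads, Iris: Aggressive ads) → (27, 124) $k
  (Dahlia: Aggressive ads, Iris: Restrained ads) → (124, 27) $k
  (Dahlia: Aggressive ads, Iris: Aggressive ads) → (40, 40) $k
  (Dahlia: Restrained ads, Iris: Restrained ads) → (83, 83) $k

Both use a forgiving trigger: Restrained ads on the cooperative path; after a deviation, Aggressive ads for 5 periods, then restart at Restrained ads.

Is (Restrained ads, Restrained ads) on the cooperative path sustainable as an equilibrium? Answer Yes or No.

No

IC: δ+…+δ^5 ≥ (124−83)/(83−40) = 41/43.
At δ = 2/9: partial sum = 0.2856 < 0.9535. Cooperation not sustainable.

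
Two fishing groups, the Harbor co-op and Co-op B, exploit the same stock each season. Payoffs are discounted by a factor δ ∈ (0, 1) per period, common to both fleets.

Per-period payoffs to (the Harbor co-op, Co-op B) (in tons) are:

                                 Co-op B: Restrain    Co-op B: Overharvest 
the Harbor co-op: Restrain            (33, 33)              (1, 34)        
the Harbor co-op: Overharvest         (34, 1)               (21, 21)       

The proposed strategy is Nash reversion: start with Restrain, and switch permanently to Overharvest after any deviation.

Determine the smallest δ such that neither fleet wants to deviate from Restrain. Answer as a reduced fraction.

1/13

Under grim trigger the critical discount factor is (T−C)/(T−P) with T = 34, C = 33, P = 21.
δ* = (34−33)/(34−21) = 1/13.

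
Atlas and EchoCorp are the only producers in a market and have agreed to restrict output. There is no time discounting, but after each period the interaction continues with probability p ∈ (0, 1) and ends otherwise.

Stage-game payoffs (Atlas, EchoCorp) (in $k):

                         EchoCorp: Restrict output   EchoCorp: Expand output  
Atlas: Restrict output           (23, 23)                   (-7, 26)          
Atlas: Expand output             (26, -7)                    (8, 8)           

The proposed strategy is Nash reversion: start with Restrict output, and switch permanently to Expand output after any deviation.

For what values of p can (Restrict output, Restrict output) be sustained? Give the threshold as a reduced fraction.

1/6

Expected cooperation value is 23 + p·23 + p²·23 + … = 23/(1−p); deviation gives 26 + p·8/(1−p).
23 ≥ 26(1−p) + 8p ⇒ 18p ≥ 3 ⇒ p ≥ 3/18 = 1/6.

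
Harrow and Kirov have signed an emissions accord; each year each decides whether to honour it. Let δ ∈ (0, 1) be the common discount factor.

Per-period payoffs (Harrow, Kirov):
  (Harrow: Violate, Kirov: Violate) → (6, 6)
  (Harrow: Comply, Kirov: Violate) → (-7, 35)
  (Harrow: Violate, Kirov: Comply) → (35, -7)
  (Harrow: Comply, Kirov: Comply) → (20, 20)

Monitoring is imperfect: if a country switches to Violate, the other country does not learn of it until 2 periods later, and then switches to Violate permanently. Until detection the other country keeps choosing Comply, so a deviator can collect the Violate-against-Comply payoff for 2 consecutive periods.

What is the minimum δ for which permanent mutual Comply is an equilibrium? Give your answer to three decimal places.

0.719

A deviator earns 35 for 2 periods, then 6 forever; cooperating earns 20 forever. Multiplying the IC by (1−δ):
20 ≥ 35(1−δ^2) + 6δ^2, so 29·δ^2 ≥ 15 and δ^2 ≥ 15/29.
δ ≥ (15/29)^(1/2) ≈ 0.719.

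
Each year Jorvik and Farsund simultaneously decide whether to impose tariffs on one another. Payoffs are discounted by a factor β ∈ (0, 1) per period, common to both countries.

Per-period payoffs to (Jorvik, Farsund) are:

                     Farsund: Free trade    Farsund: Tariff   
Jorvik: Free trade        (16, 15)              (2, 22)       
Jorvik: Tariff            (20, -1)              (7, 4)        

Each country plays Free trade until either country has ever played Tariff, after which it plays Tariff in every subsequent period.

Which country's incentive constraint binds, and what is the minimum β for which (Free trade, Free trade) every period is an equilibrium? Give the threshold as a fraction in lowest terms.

For Jorvik: deviation gain 20−16 = 4, per-period punishment loss 16−7 = 9. IC gives β ≥ 4/13.
For Farsund: gain 7, loss 11 per period, so β ≥ 7/18.
The tighter constraint is Farsund's, so cooperation needs β ≥ 7/18.

Farsund; β ≥ 7/18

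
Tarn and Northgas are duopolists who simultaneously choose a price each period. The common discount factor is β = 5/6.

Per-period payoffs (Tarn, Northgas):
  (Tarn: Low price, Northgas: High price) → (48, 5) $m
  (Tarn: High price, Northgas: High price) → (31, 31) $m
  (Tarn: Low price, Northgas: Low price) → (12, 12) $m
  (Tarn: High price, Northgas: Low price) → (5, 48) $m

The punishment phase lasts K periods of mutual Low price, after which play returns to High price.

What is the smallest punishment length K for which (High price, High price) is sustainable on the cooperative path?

No profitable deviation requires (31−12)(β+…+β^K) ≥ 48−31, i.e. β+…+β^K ≥ 17/19 ≈ 0.8947.
With β = 5/6, the partial sums are K=1: 0.8333, K=2: 1.5278.
K = 2 is the first length at which the sum reaches 0.8947.

2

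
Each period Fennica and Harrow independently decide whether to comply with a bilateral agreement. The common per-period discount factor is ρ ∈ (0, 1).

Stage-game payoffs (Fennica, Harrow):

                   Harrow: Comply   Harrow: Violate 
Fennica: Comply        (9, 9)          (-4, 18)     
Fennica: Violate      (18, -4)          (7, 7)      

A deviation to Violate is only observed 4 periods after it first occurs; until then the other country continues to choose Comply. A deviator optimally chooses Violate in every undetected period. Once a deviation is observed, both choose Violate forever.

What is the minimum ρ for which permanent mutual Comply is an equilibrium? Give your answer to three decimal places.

0.951

The best deviation is to choose Violate for all 4 undetected periods, earning 18 each, then 7 forever once detected.
Deviation value: 18(1−ρ^4)/(1−ρ) + 7ρ^4/(1−ρ); cooperation value: 9/(1−ρ).
IC: 9 ≥ 18(1−ρ^4) + 7ρ^4 = 18 − 11ρ^4.
So ρ^4 ≥ 9/11, giving ρ ≥ (9/11)^(1/4) ≈ 0.951.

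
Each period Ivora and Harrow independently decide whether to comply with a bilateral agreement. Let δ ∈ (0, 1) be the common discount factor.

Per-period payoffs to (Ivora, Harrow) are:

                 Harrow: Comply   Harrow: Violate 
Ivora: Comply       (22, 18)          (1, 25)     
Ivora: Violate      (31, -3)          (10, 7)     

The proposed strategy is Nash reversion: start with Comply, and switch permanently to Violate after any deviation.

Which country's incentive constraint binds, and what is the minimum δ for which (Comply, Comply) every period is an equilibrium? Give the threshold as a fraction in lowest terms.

Ivora; δ ≥ 3/7

Ivora's threshold: (31−22)/(31−10) = 3/7.
Harrow's threshold: (25−18)/(25−7) = 7/18.
3/7 > 7/18, so Ivora binds and δ* = 3/7.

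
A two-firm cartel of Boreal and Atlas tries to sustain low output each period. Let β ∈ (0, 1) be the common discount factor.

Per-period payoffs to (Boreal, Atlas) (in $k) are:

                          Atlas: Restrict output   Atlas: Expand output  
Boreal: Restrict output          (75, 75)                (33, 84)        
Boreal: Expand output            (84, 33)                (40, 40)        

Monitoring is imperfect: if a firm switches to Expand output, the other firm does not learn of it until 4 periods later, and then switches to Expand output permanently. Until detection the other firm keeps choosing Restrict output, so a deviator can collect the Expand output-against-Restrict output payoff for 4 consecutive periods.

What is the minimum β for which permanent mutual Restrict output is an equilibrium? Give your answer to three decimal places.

The best deviation is to choose Expand output for all 4 undetected periods, earning 84 each, then 40 forever once detected.
Deviation value: 84(1−β^4)/(1−β) + 40β^4/(1−β); cooperation value: 75/(1−β).
IC: 75 ≥ 84(1−β^4) + 40β^4 = 84 − 44β^4.
So β^4 ≥ 9/44, giving β ≥ (9/44)^(1/4) ≈ 0.673.

0.673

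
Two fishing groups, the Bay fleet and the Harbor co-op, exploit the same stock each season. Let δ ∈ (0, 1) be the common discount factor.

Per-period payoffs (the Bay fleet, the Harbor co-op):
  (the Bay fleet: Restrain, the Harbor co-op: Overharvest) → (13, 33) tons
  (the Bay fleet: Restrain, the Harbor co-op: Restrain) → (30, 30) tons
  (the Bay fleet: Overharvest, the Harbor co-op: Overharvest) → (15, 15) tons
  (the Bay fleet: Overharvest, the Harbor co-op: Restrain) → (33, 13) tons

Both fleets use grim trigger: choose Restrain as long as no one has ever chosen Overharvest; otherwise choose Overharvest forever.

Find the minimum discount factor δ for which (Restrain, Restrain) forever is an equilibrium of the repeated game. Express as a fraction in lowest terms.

1/6

Under grim trigger the critical discount factor is (T−C)/(T−P) with T = 33, C = 30, P = 15.
δ* = (33−30)/(33−15) = 3/18 = 1/6.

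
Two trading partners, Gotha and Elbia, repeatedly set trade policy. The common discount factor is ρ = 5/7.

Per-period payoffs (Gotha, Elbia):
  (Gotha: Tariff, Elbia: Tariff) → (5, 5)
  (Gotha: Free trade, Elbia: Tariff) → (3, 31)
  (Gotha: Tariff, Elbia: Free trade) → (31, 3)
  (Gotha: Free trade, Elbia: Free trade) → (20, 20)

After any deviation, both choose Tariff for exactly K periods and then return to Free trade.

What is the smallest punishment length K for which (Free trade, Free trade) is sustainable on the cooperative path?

IC: ρ(1−ρ^K)/(1−ρ) ≥ (31−20)/(20−5) = 11/15.
With ρ = 5/7: need 1 − ρ^K ≥ 11/15·(1−5/7)/(5/7), i.e. ρ^K ≤ 0.7067.
Since (5/7)^1 = 0.7143 and (5/7)^2 = 0.5102, the smallest such K is 2.

2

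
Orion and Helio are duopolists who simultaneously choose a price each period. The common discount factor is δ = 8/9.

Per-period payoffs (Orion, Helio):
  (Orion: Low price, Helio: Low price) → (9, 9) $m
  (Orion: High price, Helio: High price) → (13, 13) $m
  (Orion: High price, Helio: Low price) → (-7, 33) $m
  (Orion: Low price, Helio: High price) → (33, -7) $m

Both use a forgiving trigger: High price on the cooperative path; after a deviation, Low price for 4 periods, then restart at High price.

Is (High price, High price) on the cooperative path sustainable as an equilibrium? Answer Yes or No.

IC: δ+…+δ^4 ≥ (33−13)/(13−9) = 5.
At δ = 8/9: partial sum = 3.0056 < 5.0000. Cooperation not sustainable.

No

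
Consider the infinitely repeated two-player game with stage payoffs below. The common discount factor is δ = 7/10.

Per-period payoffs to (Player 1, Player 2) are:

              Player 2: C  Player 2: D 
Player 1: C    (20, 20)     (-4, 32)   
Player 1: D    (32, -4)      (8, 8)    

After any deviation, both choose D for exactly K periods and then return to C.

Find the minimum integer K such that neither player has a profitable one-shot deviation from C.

2

Need Σ_{k=1}^{K} δ^k ≥ (32−20)/(20−8) = 1.0000 at δ = 7/10.
At K = 1 the sum is 0.7000 < 1.0000; at K = 2 it is 1.1900 ≥ 1.0000.
So the minimum punishment length is K = 2.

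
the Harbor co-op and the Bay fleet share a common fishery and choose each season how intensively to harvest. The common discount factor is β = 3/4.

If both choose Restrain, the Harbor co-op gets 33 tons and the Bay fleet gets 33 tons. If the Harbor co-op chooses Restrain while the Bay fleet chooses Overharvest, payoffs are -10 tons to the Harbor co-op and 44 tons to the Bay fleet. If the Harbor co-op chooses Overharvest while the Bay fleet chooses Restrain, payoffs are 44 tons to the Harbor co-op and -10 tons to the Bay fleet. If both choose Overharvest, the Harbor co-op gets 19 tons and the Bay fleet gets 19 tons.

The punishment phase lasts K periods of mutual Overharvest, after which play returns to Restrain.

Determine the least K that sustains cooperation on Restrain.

Need Σ_{k=1}^{K} β^k ≥ (44−33)/(33−19) = 0.7857 at β = 3/4.
At K = 1 the sum is 0.7500 < 0.7857; at K = 2 it is 1.3125 ≥ 0.7857.
So the minimum punishment length is K = 2.

2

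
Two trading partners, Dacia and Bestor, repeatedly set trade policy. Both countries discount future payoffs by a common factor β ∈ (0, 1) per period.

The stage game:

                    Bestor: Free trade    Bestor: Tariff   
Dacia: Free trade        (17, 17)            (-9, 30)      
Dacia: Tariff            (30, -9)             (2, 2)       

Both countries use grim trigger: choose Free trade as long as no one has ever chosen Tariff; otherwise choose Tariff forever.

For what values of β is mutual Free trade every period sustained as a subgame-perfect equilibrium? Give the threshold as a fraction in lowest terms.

13/28

One-period gain from deviating is 30 − 17 = 13. The loss is 17 − 2 = 15 in every subsequent period, with present value 15·β/(1−β).
Deviation is unprofitable when 15·β/(1−β) ≥ 13, i.e. β/(1−β) ≥ 13/15.
Equivalently β ≥ 13/(13+15) = 13/28.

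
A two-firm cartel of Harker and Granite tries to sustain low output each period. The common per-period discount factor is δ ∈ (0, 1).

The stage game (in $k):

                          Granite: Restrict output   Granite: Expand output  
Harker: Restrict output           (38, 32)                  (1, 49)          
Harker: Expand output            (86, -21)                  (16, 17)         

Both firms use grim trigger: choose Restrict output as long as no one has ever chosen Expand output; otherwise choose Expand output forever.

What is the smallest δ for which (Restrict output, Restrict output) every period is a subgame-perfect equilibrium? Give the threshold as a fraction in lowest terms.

For Harker: deviation gain 86−38 = 48, per-period punishment loss 38−16 = 22. IC gives δ ≥ 48/70 = 24/35.
For Granite: gain 17, loss 15 per period, so δ ≥ 17/32.
The tighter constraint is Harker's, so cooperation needs δ ≥ 24/35.

24/35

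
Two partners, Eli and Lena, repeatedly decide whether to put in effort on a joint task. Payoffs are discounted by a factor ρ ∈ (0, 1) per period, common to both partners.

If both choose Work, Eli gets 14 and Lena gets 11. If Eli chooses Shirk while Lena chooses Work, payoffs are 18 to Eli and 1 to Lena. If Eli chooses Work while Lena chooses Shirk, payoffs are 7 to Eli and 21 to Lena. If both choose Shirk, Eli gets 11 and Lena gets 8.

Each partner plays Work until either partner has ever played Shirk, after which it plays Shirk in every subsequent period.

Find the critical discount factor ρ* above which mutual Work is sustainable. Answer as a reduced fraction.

Eli: cooperation gives 14 each period; deviation gives 18 once then 11 forever.
  14/(1−ρ) ≥ 18 + 11ρ/(1−ρ) ⇒ ρ ≥ 4/7.
Lena: cooperation gives 11 each period; deviation gives 21 once then 8 forever.
  ρ ≥ 10/13.
Both must hold, so the binding constraint is Lena's: ρ ≥ 10/13.

10/13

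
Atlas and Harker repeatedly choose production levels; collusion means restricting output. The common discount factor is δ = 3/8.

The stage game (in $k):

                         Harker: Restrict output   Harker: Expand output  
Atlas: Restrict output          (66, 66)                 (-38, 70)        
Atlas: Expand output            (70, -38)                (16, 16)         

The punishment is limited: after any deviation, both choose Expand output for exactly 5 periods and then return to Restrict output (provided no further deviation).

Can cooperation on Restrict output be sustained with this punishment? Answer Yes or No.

Yes

Comparing payoff streams over the 6 periods until play realigns: cooperate → 66(1+δ+…+δ^5); deviate → 70 + 16(δ+…+δ^5).
Cooperation is sustained iff (66−16)(δ+…+δ^5) ≥ 70−66.
δ+…+δ^5 = 3/8·(1−(3/8)^5)/(1−3/8) = 0.5956, and (70−66)/(66−16) = 0.0800.
0.5956 ≥ 0.0800, so cooperation is sustainable.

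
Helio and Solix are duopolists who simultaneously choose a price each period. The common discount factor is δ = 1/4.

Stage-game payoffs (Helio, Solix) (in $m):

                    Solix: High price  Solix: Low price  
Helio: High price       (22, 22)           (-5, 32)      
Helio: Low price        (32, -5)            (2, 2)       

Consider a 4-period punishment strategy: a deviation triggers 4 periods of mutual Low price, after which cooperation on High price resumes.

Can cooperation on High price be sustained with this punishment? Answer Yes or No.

No

Comparing payoff streams over the 5 periods until play realigns: cooperate → 22(1+δ+…+δ^4); deviate → 32 + 2(δ+…+δ^4).
Cooperation is sustained iff (22−2)(δ+…+δ^4) ≥ 32−22.
δ+…+δ^4 = 1/4·(1−(1/4)^4)/(1−1/4) = 0.3320, and (32−22)/(22−2) = 0.5000.
0.3320 < 0.5000, so cooperation is not sustainable.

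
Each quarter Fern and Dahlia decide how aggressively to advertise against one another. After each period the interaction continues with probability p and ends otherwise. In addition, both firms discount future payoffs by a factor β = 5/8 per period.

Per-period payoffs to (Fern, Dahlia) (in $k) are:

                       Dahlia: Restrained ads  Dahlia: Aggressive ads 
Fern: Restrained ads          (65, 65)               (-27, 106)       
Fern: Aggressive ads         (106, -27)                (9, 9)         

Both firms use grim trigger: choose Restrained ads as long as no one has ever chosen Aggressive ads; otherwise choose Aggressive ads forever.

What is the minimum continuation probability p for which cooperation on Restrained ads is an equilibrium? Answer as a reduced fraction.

328/485

With continuation probability p and discount β, the effective per-period discount factor is βp.
Grim-trigger IC: βp ≥ (106−65)/(106−9) = 41/97.
So p ≥ (41/97)/(5/8) = 328/485.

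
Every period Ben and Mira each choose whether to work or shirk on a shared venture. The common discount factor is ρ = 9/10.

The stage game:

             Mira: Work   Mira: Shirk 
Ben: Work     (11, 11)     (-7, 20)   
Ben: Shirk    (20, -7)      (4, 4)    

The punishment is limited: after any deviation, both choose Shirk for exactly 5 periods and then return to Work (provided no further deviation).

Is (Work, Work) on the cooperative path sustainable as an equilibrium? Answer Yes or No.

Comparing payoff streams over the 6 periods until play realigns: cooperate → 11(1+ρ+…+ρ^5); deviate → 20 + 4(ρ+…+ρ^5).
Cooperation is sustained iff (11−4)(ρ+…+ρ^5) ≥ 20−11.
ρ+…+ρ^5 = 9/10·(1−(9/10)^5)/(1−9/10) = 3.6856, and (20−11)/(11−4) = 1.2857.
3.6856 ≥ 1.2857, so cooperation is sustainable.

Yes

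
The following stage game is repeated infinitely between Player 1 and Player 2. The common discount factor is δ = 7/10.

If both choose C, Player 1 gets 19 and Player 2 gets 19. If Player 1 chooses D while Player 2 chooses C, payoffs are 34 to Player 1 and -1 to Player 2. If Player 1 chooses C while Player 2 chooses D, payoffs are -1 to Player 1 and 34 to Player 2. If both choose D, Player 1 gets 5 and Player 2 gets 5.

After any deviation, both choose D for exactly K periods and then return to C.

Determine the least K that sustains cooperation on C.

2

No profitable deviation requires (19−5)(δ+…+δ^K) ≥ 34−19, i.e. δ+…+δ^K ≥ 15/14 ≈ 1.0714.
With δ = 7/10, the partial sums are K=1: 0.7000, K=2: 1.1900.
K = 2 is the first length at which the sum reaches 1.0714.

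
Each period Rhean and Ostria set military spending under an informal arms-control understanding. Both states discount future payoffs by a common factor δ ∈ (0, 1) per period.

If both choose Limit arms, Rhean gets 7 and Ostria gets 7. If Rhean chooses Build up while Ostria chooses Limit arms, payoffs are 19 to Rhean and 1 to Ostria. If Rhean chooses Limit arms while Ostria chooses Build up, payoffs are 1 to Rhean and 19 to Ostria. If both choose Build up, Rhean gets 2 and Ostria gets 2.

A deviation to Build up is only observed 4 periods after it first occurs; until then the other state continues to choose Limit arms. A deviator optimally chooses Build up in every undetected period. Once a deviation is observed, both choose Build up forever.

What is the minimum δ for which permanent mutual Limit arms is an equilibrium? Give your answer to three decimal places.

0.917

Deviating for the 4 undetected periods gains 19−7 = 12 per period over cooperation, then loses 7−2 = 5 per period forever once punishment starts.
Gain: 12(1 + δ + … + δ^3); loss: 5·δ^4/(1−δ).
No profitable deviation ⇔ 12(1−δ^4) ≤ 5·δ^4, i.e. δ^4 ≥ 12/(12+5) = 12/17.
Hence δ ≥ (12/17)^(1/4) ≈ 0.917.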